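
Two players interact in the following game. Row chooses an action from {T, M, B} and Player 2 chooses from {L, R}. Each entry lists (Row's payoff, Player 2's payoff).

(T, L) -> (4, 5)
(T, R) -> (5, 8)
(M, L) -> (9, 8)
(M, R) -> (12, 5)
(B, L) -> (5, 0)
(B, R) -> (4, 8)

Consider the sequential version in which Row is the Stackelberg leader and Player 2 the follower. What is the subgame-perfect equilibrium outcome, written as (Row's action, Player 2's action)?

Solve by backward induction (Row leads).
- T → Player 2 plays R (best of 5, 8); Row gets 5.
- M → Player 2 plays L (best of 8, 5); Row gets 9.
- B → Player 2 plays R (best of 0, 8); Row gets 4.
Maximizing over 5, 9, 4, Row chooses M. Subgame-perfect outcome: (M, L) with payoffs (9, 8).

(M, L)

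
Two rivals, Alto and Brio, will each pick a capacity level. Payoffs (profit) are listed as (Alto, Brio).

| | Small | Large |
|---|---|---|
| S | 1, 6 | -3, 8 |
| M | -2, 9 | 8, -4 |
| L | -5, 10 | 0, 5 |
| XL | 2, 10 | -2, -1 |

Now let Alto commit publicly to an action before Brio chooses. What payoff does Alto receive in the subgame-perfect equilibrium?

Backward induction with Alto moving first.
- S: Brio compares 6, 8 and picks Large; Alto would get -3.
- M: Brio compares 9, -4 and picks Small; Alto would get -2.
- L: Brio compares 10, 5 and picks Small; Alto would get -5.
- XL: Brio compares 10, -1 and picks Small; Alto would get 2.
Alto's induced payoffs are -3, -2, -5, 2, so Alto commits to XL. Subgame-perfect outcome: (XL, Small) with payoffs (2, 10).

2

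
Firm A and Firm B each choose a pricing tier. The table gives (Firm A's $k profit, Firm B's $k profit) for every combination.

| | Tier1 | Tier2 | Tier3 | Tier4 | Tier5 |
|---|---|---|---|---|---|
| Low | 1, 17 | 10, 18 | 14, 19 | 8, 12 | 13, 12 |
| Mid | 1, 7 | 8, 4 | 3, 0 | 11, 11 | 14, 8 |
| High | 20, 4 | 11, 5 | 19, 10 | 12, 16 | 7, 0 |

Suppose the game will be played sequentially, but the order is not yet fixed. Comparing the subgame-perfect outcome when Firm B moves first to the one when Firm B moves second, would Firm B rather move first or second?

If Firm A leads: Firm B's best replies are Low→Tier3, Mid→Tier4, High→Tier4; Firm A's induced payoffs 14, 11, 12; outcome (Low, Tier3), payoffs (14, 19).
If Firm B leads: Firm A's best replies are Tier1→High, Tier2→High, Tier3→High, Tier4→High, Tier5→Mid; Firm B's induced payoffs 4, 5, 10, 16, 8; outcome (High, Tier4), payoffs (12, 16).
Firm B gets 16 moving first and 19 moving second, so Firm B prefers to move second.

second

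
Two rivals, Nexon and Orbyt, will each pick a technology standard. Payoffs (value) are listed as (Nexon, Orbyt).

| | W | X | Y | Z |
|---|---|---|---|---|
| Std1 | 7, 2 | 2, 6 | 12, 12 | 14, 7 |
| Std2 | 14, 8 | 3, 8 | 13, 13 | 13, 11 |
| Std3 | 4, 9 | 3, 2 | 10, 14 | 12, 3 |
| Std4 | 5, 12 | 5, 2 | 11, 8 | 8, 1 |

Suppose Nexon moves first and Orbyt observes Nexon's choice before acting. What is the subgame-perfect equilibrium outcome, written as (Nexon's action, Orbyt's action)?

(Std2, Y)

Orbyt best-responds to each possible Nexon move:
- Std1 → Orbyt plays Y (best of 2, 6, 12, 7); Nexon gets 12.
- Std2 → Orbyt plays Y (best of 8, 8, 13, 11); Nexon gets 13.
- Std3 → Orbyt plays Y (best of 9, 2, 14, 3); Nexon gets 10.
- Std4 → Orbyt plays W (best of 12, 2, 8, 1); Nexon gets 5.
Among 12, 13, 10, 5, the best is 13 at Std2. Subgame-perfect outcome: (Std2, Y) with payoffs (13, 13).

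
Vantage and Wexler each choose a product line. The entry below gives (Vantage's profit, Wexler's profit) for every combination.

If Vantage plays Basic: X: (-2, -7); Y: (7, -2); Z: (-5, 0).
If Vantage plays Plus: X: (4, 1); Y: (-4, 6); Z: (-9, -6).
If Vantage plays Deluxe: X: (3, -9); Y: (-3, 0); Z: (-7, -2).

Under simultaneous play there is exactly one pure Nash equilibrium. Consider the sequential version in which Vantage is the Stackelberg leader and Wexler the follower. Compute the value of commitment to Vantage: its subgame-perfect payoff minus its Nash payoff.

2

Work backward from Wexler's decision.
- Basic → Wexler plays Z (best of -7, -2, 0); Vantage gets -5.
- Plus → Wexler plays Y (best of 1, 6, -6); Vantage gets -4.
- Deluxe → Wexler plays Y (best of -9, 0, -2); Vantage gets -3.
Vantage's induced payoffs are -5, -4, -3, so Vantage commits to Deluxe. Subgame-perfect outcome: (Deluxe, Y) with payoffs (-3, 0).
Under simultaneous play:
Vantage's best replies: X→Plus; Y→Basic; Z→Basic.
Wexler's best replies: Basic→Z; Plus→Y; Deluxe→Y.
Only (Basic, Z) has each player best-responding; Nash payoffs (-5, 0).
Vantage's commitment gain: -3 − -5 = 2.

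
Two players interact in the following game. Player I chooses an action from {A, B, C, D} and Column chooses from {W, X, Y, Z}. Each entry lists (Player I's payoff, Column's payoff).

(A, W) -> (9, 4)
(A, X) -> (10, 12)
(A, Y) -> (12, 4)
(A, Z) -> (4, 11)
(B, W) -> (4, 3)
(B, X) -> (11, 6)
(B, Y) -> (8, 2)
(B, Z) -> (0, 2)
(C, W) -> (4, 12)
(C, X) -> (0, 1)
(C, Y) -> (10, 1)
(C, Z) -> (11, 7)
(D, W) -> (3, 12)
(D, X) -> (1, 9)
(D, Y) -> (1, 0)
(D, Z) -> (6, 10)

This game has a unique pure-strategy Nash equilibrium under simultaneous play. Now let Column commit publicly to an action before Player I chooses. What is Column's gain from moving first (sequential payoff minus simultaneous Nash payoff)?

1

Player I best-responds to each possible Column move:
- W: BR = A, leader payoff 4.
- X: BR = B, leader payoff 6.
- Y: BR = A, leader payoff 4.
- Z: BR = C, leader payoff 7.
Maximizing over 4, 6, 4, 7, Column chooses Z. Subgame-perfect outcome: (C, Z) with payoffs (11, 7).
Now find the simultaneous Nash equilibrium.
Player I's best replies: W→A; X→B; Y→A; Z→C.
Column's best replies: A→X; B→X; C→W; D→W.
Only (B, X) has each player best-responding; Nash payoffs (11, 6).
Column's commitment gain: 7 − 6 = 1.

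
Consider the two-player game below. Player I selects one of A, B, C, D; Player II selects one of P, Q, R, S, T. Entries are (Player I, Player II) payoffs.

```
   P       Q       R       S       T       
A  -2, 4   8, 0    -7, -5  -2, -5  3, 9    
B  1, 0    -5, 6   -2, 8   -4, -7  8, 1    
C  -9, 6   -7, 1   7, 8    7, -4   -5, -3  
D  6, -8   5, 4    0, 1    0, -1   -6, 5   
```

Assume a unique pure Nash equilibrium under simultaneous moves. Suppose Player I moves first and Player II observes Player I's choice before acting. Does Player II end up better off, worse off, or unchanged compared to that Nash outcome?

unchanged

Player II best-responds to each possible Player I move:
- A → Player II plays T (best of 4, 0, -5, -5, 9); Player I gets 3.
- B → Player II plays R (best of 0, 6, 8, -7, 1); Player I gets -2.
- C → Player II plays R (best of 6, 1, 8, -4, -3); Player I gets 7.
- D → Player II plays T (best of -8, 4, 1, -1, 5); Player I gets -6.
Maximizing over 3, -2, 7, -6, Player I chooses C. Subgame-perfect outcome: (C, R) with payoffs (7, 8).
Under simultaneous play:
Player I's best replies: P→D; Q→A; R→C; S→C; T→B.
Player II's best replies: A→T; B→R; C→R; D→T.
The unique mutual best reply is (C, R), giving (7, 8).
Player II earns 8 sequentially versus 8 at the Nash outcome: unchanged.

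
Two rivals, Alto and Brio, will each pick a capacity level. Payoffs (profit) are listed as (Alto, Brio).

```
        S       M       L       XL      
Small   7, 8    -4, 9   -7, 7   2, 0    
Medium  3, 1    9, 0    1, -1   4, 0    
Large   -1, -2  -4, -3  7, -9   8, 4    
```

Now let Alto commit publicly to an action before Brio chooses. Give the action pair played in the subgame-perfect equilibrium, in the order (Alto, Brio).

(Large, XL)

Solve by backward induction (Alto leads).
- Small: BR = M, leader payoff -4.
- Medium: BR = S, leader payoff 3.
- Large: BR = XL, leader payoff 8.
Among -4, 3, 8, the best is 8 at Large. Subgame-perfect outcome: (Large, XL) with payoffs (8, 4).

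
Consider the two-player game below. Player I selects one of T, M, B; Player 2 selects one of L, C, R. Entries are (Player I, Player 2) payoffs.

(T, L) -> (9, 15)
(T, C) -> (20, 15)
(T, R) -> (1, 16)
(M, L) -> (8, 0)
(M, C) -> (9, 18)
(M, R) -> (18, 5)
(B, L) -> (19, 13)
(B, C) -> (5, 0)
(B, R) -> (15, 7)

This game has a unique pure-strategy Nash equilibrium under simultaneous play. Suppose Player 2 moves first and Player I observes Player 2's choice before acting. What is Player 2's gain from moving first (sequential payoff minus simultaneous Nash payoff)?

2

Backward induction with Player 2 moving first.
- L: BR = B, leader payoff 13.
- C: BR = T, leader payoff 15.
- R: BR = M, leader payoff 5.
Player 2's induced payoffs are 13, 15, 5, so Player 2 commits to C. Subgame-perfect outcome: (T, C) with payoffs (20, 15).
Under simultaneous play:
Player I's best replies: L→B; C→T; R→M.
Player 2's best replies: T→R; M→C; B→L.
Only (B, L) has each player best-responding; Nash payoffs (19, 13).
Player 2's commitment gain: 15 − 13 = 2.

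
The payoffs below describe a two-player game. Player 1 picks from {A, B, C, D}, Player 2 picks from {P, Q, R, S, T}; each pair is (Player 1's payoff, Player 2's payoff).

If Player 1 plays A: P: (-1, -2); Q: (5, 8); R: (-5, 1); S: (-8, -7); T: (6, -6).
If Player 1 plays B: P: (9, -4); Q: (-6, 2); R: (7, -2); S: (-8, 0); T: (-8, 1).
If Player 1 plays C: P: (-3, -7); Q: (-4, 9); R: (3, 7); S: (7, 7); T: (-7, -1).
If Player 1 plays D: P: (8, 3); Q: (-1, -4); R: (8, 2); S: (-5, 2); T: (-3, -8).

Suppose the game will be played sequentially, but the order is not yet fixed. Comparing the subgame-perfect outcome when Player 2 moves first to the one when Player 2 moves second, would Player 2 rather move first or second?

first

If Player 1 leads: Player 2's best replies are A→Q, B→Q, C→Q, D→P; Player 1's induced payoffs 5, -6, -4, 8; outcome (D, P), payoffs (8, 3).
If Player 2 leads: Player 1's best replies are P→B, Q→A, R→D, S→C, T→A; Player 2's induced payoffs -4, 8, 2, 7, -6; outcome (A, Q), payoffs (5, 8).
Player 2 gets 8 moving first and 3 moving second, so Player 2 prefers to move first.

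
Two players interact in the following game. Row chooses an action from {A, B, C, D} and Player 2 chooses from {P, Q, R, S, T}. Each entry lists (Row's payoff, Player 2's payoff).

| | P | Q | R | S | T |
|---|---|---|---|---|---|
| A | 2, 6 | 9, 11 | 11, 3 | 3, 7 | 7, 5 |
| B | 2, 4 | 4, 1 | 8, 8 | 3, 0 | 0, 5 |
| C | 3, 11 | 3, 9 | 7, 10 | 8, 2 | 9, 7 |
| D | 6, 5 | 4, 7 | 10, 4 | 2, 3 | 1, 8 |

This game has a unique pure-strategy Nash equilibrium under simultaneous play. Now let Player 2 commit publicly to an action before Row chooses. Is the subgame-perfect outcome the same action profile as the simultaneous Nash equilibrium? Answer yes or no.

Work backward from Row's decision.
- P: BR = D, leader payoff 5.
- Q: BR = A, leader payoff 11.
- R: BR = A, leader payoff 3.
- S: BR = C, leader payoff 2.
- T: BR = C, leader payoff 7.
Maximizing over 5, 11, 3, 2, 7, Player 2 chooses Q. Subgame-perfect outcome: (A, Q) with payoffs (9, 11).
Under simultaneous play:
Row's best replies: P→D; Q→A; R→A; S→C; T→C.
Player 2's best replies: A→Q; B→R; C→P; D→T.
Only (A, Q) has each player best-responding; Nash payoffs (9, 11).
Sequential outcome (A, Q) coincides with the Nash profile (A, Q).

yes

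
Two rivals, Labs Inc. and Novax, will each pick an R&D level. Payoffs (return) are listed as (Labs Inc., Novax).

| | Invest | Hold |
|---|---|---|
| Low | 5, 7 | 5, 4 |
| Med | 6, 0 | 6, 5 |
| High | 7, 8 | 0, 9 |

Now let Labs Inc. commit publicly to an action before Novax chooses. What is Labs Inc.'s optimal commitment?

Solve by backward induction (Labs Inc. leads).
- Low: BR = Invest, leader payoff 5.
- Med: BR = Hold, leader payoff 6.
- High: BR = Hold, leader payoff 0.
Maximizing over 5, 6, 0, Labs Inc. chooses Med. Subgame-perfect outcome: (Med, Hold) with payoffs (6, 5).

Med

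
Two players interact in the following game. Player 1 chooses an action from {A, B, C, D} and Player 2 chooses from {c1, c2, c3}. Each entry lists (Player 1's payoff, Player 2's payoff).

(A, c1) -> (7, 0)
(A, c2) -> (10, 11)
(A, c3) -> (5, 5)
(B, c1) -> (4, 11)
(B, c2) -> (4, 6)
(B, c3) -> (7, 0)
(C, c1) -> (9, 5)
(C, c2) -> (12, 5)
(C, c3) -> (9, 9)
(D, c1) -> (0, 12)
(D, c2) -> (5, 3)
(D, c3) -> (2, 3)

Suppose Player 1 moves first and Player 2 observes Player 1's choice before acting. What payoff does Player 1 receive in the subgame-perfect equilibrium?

Backward induction with Player 1 moving first.
- A → Player 2 plays c2 (best of 0, 11, 5); Player 1 gets 10.
- B → Player 2 plays c1 (best of 11, 6, 0); Player 1 gets 4.
- C → Player 2 plays c3 (best of 5, 5, 9); Player 1 gets 9.
- D → Player 2 plays c1 (best of 12, 3, 3); Player 1 gets 0.
Among 10, 4, 9, 0, the best is 10 at A. Subgame-perfect outcome: (A, c2) with payoffs (10, 11).

10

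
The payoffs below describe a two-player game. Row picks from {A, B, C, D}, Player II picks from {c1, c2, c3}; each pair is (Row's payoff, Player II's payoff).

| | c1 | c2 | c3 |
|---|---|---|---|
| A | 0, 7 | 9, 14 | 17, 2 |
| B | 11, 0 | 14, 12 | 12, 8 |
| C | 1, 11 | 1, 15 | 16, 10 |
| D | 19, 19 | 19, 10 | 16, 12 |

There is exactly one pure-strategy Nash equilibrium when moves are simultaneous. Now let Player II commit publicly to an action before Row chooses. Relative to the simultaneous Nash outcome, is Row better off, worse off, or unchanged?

unchanged

Row best-responds to each possible Player II move:
- c1: BR = D, leader payoff 19.
- c2: BR = D, leader payoff 10.
- c3: BR = A, leader payoff 2.
Player II's induced payoffs are 19, 10, 2, so Player II commits to c1. Subgame-perfect outcome: (D, c1) with payoffs (19, 19).
Now find the simultaneous Nash equilibrium.
Row's best replies: c1→D; c2→D; c3→A.
Player II's best replies: A→c2; B→c2; C→c2; D→c1.
Only (D, c1) has each player best-responding; Nash payoffs (19, 19).
Row earns 19 sequentially versus 19 at the Nash outcome: unchanged.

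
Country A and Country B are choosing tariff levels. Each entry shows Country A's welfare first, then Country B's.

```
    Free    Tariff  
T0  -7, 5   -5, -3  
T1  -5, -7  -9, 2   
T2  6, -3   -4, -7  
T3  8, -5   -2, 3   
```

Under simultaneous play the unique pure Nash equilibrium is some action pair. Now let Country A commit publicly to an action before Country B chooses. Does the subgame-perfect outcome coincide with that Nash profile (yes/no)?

Solve by backward induction (Country A leads).
- T0 → Country B plays Free (best of 5, -3); Country A gets -7.
- T1 → Country B plays Tariff (best of -7, 2); Country A gets -9.
- T2 → Country B plays Free (best of -3, -7); Country A gets 6.
- T3 → Country B plays Tariff (best of -5, 3); Country A gets -2.
Maximizing over -7, -9, 6, -2, Country A chooses T2. Subgame-perfect outcome: (T2, Free) with payoffs (6, -3).
Now find the simultaneous Nash equilibrium.
Country A's best replies: Free→T3; Tariff→T3.
Country B's best replies: T0→Free; T1→Tariff; T2→Free; T3→Tariff.
Only (T3, Tariff) has each player best-responding; Nash payoffs (-2, 3).
Sequential outcome (T2, Free) differs from the Nash profile (T3, Tariff).

no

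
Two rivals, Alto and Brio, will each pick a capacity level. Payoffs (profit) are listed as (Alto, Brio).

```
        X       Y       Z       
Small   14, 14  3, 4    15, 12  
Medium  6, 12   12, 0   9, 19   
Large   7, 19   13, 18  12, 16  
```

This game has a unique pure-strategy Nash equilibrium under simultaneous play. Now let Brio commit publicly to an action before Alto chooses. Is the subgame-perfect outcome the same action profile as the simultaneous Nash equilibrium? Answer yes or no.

no

Backward induction with Brio moving first.
- X: BR = Small, leader payoff 14.
- Y: BR = Large, leader payoff 18.
- Z: BR = Small, leader payoff 12.
Brio's induced payoffs are 14, 18, 12, so Brio commits to Y. Subgame-perfect outcome: (Large, Y) with payoffs (13, 18).
Now find the simultaneous Nash equilibrium.
Alto's best replies: X→Small; Y→Large; Z→Small.
Brio's best replies: Small→X; Medium→Z; Large→X.
Only (Small, X) has each player best-responding; Nash payoffs (14, 14).
Sequential outcome (Large, Y) differs from the Nash profile (Small, X).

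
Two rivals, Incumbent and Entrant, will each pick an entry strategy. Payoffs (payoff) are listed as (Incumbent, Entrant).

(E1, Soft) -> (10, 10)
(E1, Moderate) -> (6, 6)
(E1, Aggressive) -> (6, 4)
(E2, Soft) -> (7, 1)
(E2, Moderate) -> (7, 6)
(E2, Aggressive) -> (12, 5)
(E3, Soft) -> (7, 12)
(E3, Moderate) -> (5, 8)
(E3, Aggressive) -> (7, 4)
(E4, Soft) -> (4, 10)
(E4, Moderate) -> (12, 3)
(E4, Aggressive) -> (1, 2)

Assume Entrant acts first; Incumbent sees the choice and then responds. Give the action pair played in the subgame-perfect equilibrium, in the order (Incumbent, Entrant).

Backward induction with Entrant moving first.
- Soft: BR = E1, leader payoff 10.
- Moderate: BR = E4, leader payoff 3.
- Aggressive: BR = E2, leader payoff 5.
Maximizing over 10, 3, 5, Entrant chooses Soft. Subgame-perfect outcome: (E1, Soft) with payoffs (10, 10).

(E1, Soft)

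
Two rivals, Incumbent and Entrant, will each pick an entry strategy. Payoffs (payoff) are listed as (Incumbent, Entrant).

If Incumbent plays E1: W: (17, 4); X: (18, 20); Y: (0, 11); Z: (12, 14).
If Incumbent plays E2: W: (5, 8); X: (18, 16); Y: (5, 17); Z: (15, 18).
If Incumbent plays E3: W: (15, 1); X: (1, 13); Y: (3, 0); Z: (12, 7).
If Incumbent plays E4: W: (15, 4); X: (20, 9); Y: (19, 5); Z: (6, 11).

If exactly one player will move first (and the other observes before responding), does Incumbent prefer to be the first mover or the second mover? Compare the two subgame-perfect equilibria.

first

If Incumbent leads: Entrant's best replies are E1→X, E2→Z, E3→X, E4→Z; Incumbent's induced payoffs 18, 15, 1, 6; outcome (E1, X), payoffs (18, 20).
If Entrant leads: Incumbent's best replies are W→E1, X→E4, Y→E4, Z→E2; Entrant's induced payoffs 4, 9, 5, 18; outcome (E2, Z), payoffs (15, 18).
Incumbent gets 18 moving first and 15 moving second, so Incumbent prefers to move first.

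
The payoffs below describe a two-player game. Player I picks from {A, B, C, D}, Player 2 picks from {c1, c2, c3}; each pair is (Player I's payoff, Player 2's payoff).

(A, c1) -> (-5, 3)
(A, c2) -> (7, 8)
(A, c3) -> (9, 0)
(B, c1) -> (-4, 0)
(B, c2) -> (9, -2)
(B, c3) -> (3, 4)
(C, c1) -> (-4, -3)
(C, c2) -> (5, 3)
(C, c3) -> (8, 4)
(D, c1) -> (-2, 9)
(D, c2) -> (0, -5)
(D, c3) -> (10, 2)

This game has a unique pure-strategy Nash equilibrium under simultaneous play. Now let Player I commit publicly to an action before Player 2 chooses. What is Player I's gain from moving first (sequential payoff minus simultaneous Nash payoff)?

10

Work backward from Player 2's decision.
- A → Player 2 plays c2 (best of 3, 8, 0); Player I gets 7.
- B → Player 2 plays c3 (best of 0, -2, 4); Player I gets 3.
- C → Player 2 plays c3 (best of -3, 3, 4); Player I gets 8.
- D → Player 2 plays c1 (best of 9, -5, 2); Player I gets -2.
Maximizing over 7, 3, 8, -2, Player I chooses C. Subgame-perfect outcome: (C, c3) with payoffs (8, 4).
Under simultaneous play:
Player I's best replies: c1→D; c2→B; c3→D.
Player 2's best replies: A→c2; B→c3; C→c3; D→c1.
Only (D, c1) has each player best-responding; Nash payoffs (-2, 9).
Player I's commitment gain: 8 − -2 = 10.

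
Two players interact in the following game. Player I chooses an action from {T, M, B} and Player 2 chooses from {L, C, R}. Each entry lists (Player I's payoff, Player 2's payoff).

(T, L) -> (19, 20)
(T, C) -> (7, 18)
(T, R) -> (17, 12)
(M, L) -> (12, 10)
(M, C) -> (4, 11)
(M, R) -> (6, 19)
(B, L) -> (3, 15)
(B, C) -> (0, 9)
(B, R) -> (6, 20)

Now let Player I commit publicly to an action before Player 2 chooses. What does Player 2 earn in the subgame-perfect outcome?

Work backward from Player 2's decision.
- T → Player 2 plays L (best of 20, 18, 12); Player I gets 19.
- M → Player 2 plays R (best of 10, 11, 19); Player I gets 6.
- B → Player 2 plays R (best of 15, 9, 20); Player I gets 6.
Maximizing over 19, 6, 6, Player I chooses T. Subgame-perfect outcome: (T, L) with payoffs (19, 20).

20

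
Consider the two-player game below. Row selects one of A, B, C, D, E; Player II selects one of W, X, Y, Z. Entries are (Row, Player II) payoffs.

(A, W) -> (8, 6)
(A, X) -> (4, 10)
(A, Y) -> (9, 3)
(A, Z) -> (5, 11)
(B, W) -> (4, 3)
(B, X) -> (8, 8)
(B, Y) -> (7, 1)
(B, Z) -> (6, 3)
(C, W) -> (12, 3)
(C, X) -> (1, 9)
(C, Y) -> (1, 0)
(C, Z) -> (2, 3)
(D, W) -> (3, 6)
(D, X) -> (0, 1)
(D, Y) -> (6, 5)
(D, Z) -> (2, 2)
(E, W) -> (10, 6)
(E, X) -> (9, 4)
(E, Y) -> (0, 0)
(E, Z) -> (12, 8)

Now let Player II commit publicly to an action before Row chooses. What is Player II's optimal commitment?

Row best-responds to each possible Player II move:
- W → Row plays C (best of 8, 4, 12, 3, 10); Player II gets 3.
- X → Row plays E (best of 4, 8, 1, 0, 9); Player II gets 4.
- Y → Row plays A (best of 9, 7, 1, 6, 0); Player II gets 3.
- Z → Row plays E (best of 5, 6, 2, 2, 12); Player II gets 8.
Among 3, 4, 3, 8, the best is 8 at Z. Subgame-perfect outcome: (E, Z) with payoffs (12, 8).

Z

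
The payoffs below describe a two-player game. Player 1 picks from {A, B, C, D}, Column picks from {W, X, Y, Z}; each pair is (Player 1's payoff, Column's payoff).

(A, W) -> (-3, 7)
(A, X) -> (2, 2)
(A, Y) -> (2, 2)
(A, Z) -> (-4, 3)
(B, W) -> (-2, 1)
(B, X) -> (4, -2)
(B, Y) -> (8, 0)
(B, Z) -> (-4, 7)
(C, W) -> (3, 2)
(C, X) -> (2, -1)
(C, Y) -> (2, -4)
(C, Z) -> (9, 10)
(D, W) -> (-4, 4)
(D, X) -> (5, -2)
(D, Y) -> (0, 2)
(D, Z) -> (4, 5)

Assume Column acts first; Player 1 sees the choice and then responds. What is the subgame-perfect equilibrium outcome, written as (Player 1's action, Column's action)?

(C, Z)

Player 1 best-responds to each possible Column move:
- W: BR = C, leader payoff 2.
- X: BR = D, leader payoff -2.
- Y: BR = B, leader payoff 0.
- Z: BR = C, leader payoff 10.
Maximizing over 2, -2, 0, 10, Column chooses Z. Subgame-perfect outcome: (C, Z) with payoffs (9, 10).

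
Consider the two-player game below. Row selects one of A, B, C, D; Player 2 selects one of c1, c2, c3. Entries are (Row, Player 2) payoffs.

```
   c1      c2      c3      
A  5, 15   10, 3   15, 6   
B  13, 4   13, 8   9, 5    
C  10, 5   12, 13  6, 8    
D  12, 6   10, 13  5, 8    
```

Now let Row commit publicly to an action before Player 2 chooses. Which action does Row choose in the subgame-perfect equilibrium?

B

Work backward from Player 2's decision.
- A → Player 2 plays c1 (best of 15, 3, 6); Row gets 5.
- B → Player 2 plays c2 (best of 4, 8, 5); Row gets 13.
- C → Player 2 plays c2 (best of 5, 13, 8); Row gets 12.
- D → Player 2 plays c2 (best of 6, 13, 8); Row gets 10.
Among 5, 13, 12, 10, the best is 13 at B. Subgame-perfect outcome: (B, c2) with payoffs (13, 8).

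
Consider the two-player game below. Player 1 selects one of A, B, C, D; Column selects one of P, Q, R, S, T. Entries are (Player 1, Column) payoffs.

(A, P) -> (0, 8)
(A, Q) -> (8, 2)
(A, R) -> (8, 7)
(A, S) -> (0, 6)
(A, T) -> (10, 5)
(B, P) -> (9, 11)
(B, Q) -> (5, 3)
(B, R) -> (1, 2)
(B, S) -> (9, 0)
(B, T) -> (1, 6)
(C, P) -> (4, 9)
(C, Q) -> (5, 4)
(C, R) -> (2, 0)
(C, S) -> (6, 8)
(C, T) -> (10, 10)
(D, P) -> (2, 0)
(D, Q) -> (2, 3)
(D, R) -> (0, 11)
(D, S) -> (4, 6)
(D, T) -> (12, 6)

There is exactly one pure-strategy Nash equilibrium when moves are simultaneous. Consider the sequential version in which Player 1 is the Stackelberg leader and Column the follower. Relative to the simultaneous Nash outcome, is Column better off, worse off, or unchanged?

Work backward from Column's decision.
- A → Column plays P (best of 8, 2, 7, 6, 5); Player 1 gets 0.
- B → Column plays P (best of 11, 3, 2, 0, 6); Player 1 gets 9.
- C → Column plays T (best of 9, 4, 0, 8, 10); Player 1 gets 10.
- D → Column plays R (best of 0, 3, 11, 6, 6); Player 1 gets 0.
Player 1's induced payoffs are 0, 9, 10, 0, so Player 1 commits to C. Subgame-perfect outcome: (C, T) with payoffs (10, 10).
For the simultaneous game, intersect best replies.
Player 1's best replies: P→B; Q→A; R→A; S→B; T→D.
Column's best replies: A→P; B→P; C→T; D→R.
Only (B, P) has each player best-responding; Nash payoffs (9, 11).
Column earns 10 sequentially versus 11 at the Nash outcome: worse off.

worse off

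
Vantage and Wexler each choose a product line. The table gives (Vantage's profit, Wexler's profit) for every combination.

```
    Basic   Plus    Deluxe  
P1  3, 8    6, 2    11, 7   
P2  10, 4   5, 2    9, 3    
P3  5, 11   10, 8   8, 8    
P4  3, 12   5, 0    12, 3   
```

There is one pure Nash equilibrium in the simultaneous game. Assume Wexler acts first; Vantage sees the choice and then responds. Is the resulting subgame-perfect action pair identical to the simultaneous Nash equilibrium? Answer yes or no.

no

Work backward from Vantage's decision.
- Basic: Vantage compares 3, 10, 5, 3 and picks P2; Wexler would get 4.
- Plus: Vantage compares 6, 5, 10, 5 and picks P3; Wexler would get 8.
- Deluxe: Vantage compares 11, 9, 8, 12 and picks P4; Wexler would get 3.
Maximizing over 4, 8, 3, Wexler chooses Plus. Subgame-perfect outcome: (P3, Plus) with payoffs (10, 8).
Now find the simultaneous Nash equilibrium.
Vantage's best replies: Basic→P2; Plus→P3; Deluxe→P4.
Wexler's best replies: P1→Basic; P2→Basic; P3→Basic; P4→Basic.
Only (P2, Basic) has each player best-responding; Nash payoffs (10, 4).
Sequential outcome (P3, Plus) differs from the Nash profile (P2, Basic).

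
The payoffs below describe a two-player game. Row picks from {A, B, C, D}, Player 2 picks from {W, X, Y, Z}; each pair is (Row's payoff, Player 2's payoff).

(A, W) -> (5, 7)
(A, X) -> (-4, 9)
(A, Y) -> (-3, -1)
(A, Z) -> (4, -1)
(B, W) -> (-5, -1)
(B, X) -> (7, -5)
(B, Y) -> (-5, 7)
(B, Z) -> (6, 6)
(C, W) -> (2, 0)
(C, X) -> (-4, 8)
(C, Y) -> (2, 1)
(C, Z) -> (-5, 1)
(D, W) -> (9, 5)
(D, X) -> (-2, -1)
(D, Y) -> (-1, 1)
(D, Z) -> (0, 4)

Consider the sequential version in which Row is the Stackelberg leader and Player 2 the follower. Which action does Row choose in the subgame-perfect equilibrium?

Solve by backward induction (Row leads).
- A: Player 2 compares 7, 9, -1, -1 and picks X; Row would get -4.
- B: Player 2 compares -1, -5, 7, 6 and picks Y; Row would get -5.
- C: Player 2 compares 0, 8, 1, 1 and picks X; Row would get -4.
- D: Player 2 compares 5, -1, 1, 4 and picks W; Row would get 9.
Row's induced payoffs are -4, -5, -4, 9, so Row commits to D. Subgame-perfect outcome: (D, W) with payoffs (9, 5).

D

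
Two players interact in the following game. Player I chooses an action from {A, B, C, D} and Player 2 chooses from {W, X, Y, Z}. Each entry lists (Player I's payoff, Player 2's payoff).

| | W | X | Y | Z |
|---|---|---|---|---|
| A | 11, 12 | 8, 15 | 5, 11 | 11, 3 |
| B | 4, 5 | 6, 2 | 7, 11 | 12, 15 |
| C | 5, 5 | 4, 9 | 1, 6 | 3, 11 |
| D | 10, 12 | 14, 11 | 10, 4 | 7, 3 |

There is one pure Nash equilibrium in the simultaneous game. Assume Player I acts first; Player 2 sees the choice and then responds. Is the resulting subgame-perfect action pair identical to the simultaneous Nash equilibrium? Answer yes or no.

Work backward from Player 2's decision.
- A: Player 2 compares 12, 15, 11, 3 and picks X; Player I would get 8.
- B: Player 2 compares 5, 2, 11, 15 and picks Z; Player I would get 12.
- C: Player 2 compares 5, 9, 6, 11 and picks Z; Player I would get 3.
- D: Player 2 compares 12, 11, 4, 3 and picks W; Player I would get 10.
Maximizing over 8, 12, 3, 10, Player I chooses B. Subgame-perfect outcome: (B, Z) with payoffs (12, 15).
Under simultaneous play:
Player I's best replies: W→A; X→D; Y→D; Z→B.
Player 2's best replies: A→X; B→Z; C→Z; D→W.
The unique mutual best reply is (B, Z), giving (12, 15).
Sequential outcome (B, Z) coincides with the Nash profile (B, Z).

yes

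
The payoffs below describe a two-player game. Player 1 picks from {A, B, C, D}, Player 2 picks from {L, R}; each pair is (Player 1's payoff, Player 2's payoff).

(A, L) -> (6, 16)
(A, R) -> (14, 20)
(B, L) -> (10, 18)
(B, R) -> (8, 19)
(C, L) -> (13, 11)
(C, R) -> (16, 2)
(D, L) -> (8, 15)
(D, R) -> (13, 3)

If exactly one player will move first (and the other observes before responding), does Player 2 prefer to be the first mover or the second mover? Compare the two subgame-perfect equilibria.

If Player 1 leads: Player 2's best replies are A→R, B→R, C→L, D→L; Player 1's induced payoffs 14, 8, 13, 8; outcome (A, R), payoffs (14, 20).
If Player 2 leads: Player 1's best replies are L→C, R→C; Player 2's induced payoffs 11, 2; outcome (C, L), payoffs (13, 11).
Player 2 gets 11 moving first and 20 moving second, so Player 2 prefers to move second.

second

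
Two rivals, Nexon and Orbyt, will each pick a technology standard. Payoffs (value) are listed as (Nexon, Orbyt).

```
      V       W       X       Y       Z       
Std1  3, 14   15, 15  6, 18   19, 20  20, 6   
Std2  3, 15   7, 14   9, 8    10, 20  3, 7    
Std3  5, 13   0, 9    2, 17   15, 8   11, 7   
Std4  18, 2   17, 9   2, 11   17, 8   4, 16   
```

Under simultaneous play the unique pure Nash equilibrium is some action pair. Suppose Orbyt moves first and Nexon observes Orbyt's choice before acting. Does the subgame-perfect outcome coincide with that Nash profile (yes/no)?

yes

Backward induction with Orbyt moving first.
- V: Nexon compares 3, 3, 5, 18 and picks Std4; Orbyt would get 2.
- W: Nexon compares 15, 7, 0, 17 and picks Std4; Orbyt would get 9.
- X: Nexon compares 6, 9, 2, 2 and picks Std2; Orbyt would get 8.
- Y: Nexon compares 19, 10, 15, 17 and picks Std1; Orbyt would get 20.
- Z: Nexon compares 20, 3, 11, 4 and picks Std1; Orbyt would get 6.
Orbyt's induced payoffs are 2, 9, 8, 20, 6, so Orbyt commits to Y. Subgame-perfect outcome: (Std1, Y) with payoffs (19, 20).
Now find the simultaneous Nash equilibrium.
Nexon's best replies: V→Std4; W→Std4; X→Std2; Y→Std1; Z→Std1.
Orbyt's best replies: Std1→Y; Std2→Y; Std3→X; Std4→Z.
The unique mutual best reply is (Std1, Y), giving (19, 20).
Sequential outcome (Std1, Y) coincides with the Nash profile (Std1, Y).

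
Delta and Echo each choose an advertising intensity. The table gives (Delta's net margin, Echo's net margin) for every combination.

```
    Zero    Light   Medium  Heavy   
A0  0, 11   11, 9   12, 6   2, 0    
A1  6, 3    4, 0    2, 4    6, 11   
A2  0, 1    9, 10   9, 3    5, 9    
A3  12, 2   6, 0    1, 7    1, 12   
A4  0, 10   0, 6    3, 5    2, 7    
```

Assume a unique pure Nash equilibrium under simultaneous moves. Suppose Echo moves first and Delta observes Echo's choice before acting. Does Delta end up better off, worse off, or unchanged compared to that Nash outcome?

unchanged

Backward induction with Echo moving first.
- Zero → Delta plays A3 (best of 0, 6, 0, 12, 0); Echo gets 2.
- Light → Delta plays A0 (best of 11, 4, 9, 6, 0); Echo gets 9.
- Medium → Delta plays A0 (best of 12, 2, 9, 1, 3); Echo gets 6.
- Heavy → Delta plays A1 (best of 2, 6, 5, 1, 2); Echo gets 11.
Among 2, 9, 6, 11, the best is 11 at Heavy. Subgame-perfect outcome: (A1, Heavy) with payoffs (6, 11).
For the simultaneous game, intersect best replies.
Delta's best replies: Zero→A3; Light→A0; Medium→A0; Heavy→A1.
Echo's best replies: A0→Zero; A1→Heavy; A2→Light; A3→Heavy; A4→Zero.
Only (A1, Heavy) has each player best-responding; Nash payoffs (6, 11).
Delta earns 6 sequentially versus 6 at the Nash outcome: unchanged.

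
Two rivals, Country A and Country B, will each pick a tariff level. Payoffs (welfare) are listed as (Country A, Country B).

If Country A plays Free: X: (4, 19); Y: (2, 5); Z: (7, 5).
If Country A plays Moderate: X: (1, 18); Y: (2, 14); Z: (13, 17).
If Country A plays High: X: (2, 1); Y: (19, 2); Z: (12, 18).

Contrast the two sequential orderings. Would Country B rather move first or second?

first

If Country A leads: Country B's best replies are Free→X, Moderate→X, High→Z; Country A's induced payoffs 4, 1, 12; outcome (High, Z), payoffs (12, 18).
If Country B leads: Country A's best replies are X→Free, Y→High, Z→Moderate; Country B's induced payoffs 19, 2, 17; outcome (Free, X), payoffs (4, 19).
Country B gets 19 moving first and 18 moving second, so Country B prefers to move first.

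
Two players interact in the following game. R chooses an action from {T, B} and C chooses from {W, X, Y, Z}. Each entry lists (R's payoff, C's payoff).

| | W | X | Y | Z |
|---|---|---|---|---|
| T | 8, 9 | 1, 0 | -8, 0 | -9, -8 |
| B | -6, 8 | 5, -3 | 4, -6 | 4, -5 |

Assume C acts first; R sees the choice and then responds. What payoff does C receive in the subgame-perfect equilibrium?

Work backward from R's decision.
- W → R plays T (best of 8, -6); C gets 9.
- X → R plays B (best of 1, 5); C gets -3.
- Y → R plays B (best of -8, 4); C gets -6.
- Z → R plays B (best of -9, 4); C gets -5.
Among 9, -3, -6, -5, the best is 9 at W. Subgame-perfect outcome: (T, W) with payoffs (8, 9).

9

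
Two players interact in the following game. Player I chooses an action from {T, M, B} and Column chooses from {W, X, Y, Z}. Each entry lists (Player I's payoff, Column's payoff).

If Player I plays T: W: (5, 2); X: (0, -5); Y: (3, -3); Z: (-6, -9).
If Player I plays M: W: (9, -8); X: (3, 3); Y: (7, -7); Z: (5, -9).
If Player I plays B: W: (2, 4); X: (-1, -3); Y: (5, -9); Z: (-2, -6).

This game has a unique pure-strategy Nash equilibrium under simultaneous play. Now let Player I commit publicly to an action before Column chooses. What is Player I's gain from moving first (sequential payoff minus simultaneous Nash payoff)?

2

Solve by backward induction (Player I leads).
- T: Column compares 2, -5, -3, -9 and picks W; Player I would get 5.
- M: Column compares -8, 3, -7, -9 and picks X; Player I would get 3.
- B: Column compares 4, -3, -9, -6 and picks W; Player I would get 2.
Player I's induced payoffs are 5, 3, 2, so Player I commits to T. Subgame-perfect outcome: (T, W) with payoffs (5, 2).
For the simultaneous game, intersect best replies.
Player I's best replies: W→M; X→M; Y→M; Z→M.
Column's best replies: T→W; M→X; B→W.
The unique mutual best reply is (M, X), giving (3, 3).
Player I's commitment gain: 5 − 3 = 2.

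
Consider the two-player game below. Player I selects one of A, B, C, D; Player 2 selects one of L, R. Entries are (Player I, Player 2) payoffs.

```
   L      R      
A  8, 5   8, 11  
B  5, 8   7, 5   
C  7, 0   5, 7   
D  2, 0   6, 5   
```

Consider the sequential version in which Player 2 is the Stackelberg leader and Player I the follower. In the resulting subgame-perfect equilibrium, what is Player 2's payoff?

Solve by backward induction (Player 2 leads).
- L → Player I plays A (best of 8, 5, 7, 2); Player 2 gets 5.
- R → Player I plays A (best of 8, 7, 5, 6); Player 2 gets 11.
Among 5, 11, the best is 11 at R. Subgame-perfect outcome: (A, R) with payoffs (8, 11).

11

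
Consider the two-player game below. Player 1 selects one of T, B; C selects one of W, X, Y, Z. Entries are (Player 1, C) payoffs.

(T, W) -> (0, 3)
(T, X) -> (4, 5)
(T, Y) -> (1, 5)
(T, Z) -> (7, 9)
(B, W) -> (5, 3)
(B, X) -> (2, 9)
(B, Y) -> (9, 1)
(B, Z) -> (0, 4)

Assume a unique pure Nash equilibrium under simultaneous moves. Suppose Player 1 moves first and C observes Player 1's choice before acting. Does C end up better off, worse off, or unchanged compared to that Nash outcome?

Work backward from C's decision.
- T: C compares 3, 5, 5, 9 and picks Z; Player 1 would get 7.
- B: C compares 3, 9, 1, 4 and picks X; Player 1 would get 2.
Among 7, 2, the best is 7 at T. Subgame-perfect outcome: (T, Z) with payoffs (7, 9).
For the simultaneous game, intersect best replies.
Player 1's best replies: W→B; X→T; Y→B; Z→T.
C's best replies: T→Z; B→X.
Only (T, Z) has each player best-responding; Nash payoffs (7, 9).
C earns 9 sequentially versus 9 at the Nash outcome: unchanged.

unchanged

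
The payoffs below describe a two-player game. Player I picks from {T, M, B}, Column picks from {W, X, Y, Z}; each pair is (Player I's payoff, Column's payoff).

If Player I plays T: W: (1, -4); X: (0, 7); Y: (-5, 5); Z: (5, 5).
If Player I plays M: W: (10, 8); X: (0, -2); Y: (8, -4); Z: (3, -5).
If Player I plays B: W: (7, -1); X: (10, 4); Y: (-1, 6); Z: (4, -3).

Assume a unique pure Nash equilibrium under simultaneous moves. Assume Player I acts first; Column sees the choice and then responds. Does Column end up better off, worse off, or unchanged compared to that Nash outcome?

Column best-responds to each possible Player I move:
- T: BR = X, leader payoff 0.
- M: BR = W, leader payoff 10.
- B: BR = Y, leader payoff -1.
Among 0, 10, -1, the best is 10 at M. Subgame-perfect outcome: (M, W) with payoffs (10, 8).
For the simultaneous game, intersect best replies.
Player I's best replies: W→M; X→B; Y→M; Z→T.
Column's best replies: T→X; M→W; B→Y.
The unique mutual best reply is (M, W), giving (10, 8).
Column earns 8 sequentially versus 8 at the Nash outcome: unchanged.

unchanged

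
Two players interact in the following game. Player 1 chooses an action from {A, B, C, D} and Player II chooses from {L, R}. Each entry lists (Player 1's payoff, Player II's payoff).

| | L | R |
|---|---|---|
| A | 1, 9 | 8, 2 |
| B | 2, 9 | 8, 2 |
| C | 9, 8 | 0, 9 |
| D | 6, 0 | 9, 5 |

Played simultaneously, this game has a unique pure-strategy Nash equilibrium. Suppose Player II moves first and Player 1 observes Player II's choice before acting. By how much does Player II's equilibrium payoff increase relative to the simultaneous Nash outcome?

Player 1 best-responds to each possible Player II move:
- L: BR = C, leader payoff 8.
- R: BR = D, leader payoff 5.
Player II's induced payoffs are 8, 5, so Player II commits to L. Subgame-perfect outcome: (C, L) with payoffs (9, 8).
For the simultaneous game, intersect best replies.
Player 1's best replies: L→C; R→D.
Player II's best replies: A→L; B→L; C→R; D→R.
The unique mutual best reply is (D, R), giving (9, 5).
Player II's commitment gain: 8 − 5 = 3.

3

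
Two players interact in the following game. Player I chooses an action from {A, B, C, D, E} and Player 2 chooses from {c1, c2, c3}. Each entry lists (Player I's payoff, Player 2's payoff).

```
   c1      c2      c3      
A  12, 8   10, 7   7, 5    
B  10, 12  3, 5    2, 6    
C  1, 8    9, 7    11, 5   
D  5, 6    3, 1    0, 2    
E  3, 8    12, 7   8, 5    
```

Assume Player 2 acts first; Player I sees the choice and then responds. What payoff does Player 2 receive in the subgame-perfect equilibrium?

Player I best-responds to each possible Player 2 move:
- c1: Player I compares 12, 10, 1, 5, 3 and picks A; Player 2 would get 8.
- c2: Player I compares 10, 3, 9, 3, 12 and picks E; Player 2 would get 7.
- c3: Player I compares 7, 2, 11, 0, 8 and picks C; Player 2 would get 5.
Maximizing over 8, 7, 5, Player 2 chooses c1. Subgame-perfect outcome: (A, c1) with payoffs (12, 8).

8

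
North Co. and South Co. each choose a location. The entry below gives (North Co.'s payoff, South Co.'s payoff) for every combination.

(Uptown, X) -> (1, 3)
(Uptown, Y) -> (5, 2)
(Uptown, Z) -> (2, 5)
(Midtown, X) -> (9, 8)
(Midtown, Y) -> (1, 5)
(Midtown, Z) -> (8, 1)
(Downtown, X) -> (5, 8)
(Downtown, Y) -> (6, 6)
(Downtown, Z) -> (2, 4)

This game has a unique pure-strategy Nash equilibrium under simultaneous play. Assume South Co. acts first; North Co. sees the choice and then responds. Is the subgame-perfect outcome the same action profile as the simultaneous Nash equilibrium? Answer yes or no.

yes

North Co. best-responds to each possible South Co. move:
- X: BR = Midtown, leader payoff 8.
- Y: BR = Downtown, leader payoff 6.
- Z: BR = Midtown, leader payoff 1.
Maximizing over 8, 6, 1, South Co. chooses X. Subgame-perfect outcome: (Midtown, X) with payoffs (9, 8).
Now find the simultaneous Nash equilibrium.
North Co.'s best replies: X→Midtown; Y→Downtown; Z→Midtown.
South Co.'s best replies: Uptown→Z; Midtown→X; Downtown→X.
Only (Midtown, X) has each player best-responding; Nash payoffs (9, 8).
Sequential outcome (Midtown, X) coincides with the Nash profile (Midtown, X).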